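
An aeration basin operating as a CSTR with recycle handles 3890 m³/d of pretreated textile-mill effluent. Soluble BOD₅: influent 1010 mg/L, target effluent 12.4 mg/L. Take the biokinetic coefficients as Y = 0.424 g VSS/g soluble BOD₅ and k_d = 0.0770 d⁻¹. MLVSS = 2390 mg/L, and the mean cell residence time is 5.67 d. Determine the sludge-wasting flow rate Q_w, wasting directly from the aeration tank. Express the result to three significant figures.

Steady-state biomass mass balance: V·X·(1 + k_d·θ_c) = Y·Q·(S₀ − S)·θ_c, so V = 0.424 × 3890 × (1010 − 12.4) × 5.67 / [2390 × (1 + 0.0770 × 5.67)] = 9.33×10^6 / 3433 = 2717 m³.
For wasting at MLVSS concentration, Q_w = V/θ_c = 2717/5.67 = 479.2 m³/d.

Q_w ≈ 479 m³/d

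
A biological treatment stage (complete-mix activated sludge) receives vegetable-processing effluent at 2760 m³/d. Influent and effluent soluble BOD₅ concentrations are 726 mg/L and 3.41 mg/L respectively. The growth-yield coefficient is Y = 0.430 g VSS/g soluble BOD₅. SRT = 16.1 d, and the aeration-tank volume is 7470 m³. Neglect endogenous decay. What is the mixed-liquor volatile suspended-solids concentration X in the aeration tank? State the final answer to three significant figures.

X = Y·Q·ΔS·θ_c / V = 0.430 × 2760 × (726 − 3.41) × 16.1 / 7470 = 1848 mg/L.

X ≈ 1850 mg/L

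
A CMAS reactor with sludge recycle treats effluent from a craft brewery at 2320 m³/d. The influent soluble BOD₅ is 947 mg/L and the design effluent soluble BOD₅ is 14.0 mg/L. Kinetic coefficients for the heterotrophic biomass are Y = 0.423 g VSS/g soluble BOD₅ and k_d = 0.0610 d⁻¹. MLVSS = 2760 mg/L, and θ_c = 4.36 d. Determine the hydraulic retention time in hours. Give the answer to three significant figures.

τ ≈ 11.8 h

Steady-state biomass mass balance: V·X·(1 + k_d·θ_c) = Y·Q·(S₀ − S)·θ_c, so V = 0.423 × 2320 × (947 − 14.0) × 4.36 / [2760 × (1 + 0.0610 × 4.36)] = 3.99×10^6 / 3494 = 1143 m³.
HRT = V/Q = 1143 m³ / 2320 m³·d⁻¹ = 0.4925 d × 24 = 11.82 h.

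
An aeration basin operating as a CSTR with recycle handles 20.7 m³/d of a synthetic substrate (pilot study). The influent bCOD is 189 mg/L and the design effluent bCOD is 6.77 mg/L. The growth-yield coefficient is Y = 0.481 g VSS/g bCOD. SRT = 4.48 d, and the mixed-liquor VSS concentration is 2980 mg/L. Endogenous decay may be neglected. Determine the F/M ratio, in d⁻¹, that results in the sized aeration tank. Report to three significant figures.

F/M ≈ 0.481 d⁻¹

V·X = Y·Q·ΔS·θ_c gives V = 0.481 × 20.7 × (189 − 6.77) × 4.48 / 2980 = 2.728 m³.
Food-to-microorganism ratio F/M = Q S₀ / (V X) = 20.7 × 189 / (2.728 × 2980) = 0.4813 d⁻¹.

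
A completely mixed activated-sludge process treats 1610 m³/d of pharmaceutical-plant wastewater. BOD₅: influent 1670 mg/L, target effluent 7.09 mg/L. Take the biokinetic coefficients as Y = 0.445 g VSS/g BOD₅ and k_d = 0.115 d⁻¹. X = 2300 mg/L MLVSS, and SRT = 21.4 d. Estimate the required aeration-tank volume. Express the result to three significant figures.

V ≈ 3200 m³

Steady-state biomass mass balance: V·X·(1 + k_d·θ_c) = Y·Q·(S₀ − S)·θ_c, so V = 0.445 × 1610 × (1670 − 7.09) × 21.4 / [2300 × (1 + 0.115 × 21.4)] = 2.55×10^7 / 7960 = 3203 m³.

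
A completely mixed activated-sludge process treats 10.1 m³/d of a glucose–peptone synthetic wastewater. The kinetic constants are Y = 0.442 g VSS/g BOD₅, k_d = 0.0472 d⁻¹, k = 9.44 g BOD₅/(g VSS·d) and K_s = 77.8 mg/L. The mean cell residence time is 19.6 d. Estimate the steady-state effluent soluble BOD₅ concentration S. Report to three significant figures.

From the Monod/SRT balance for a CMAS, S = K_s·(1+k_d θ_c)/[θ_c·(Y k − k_d) − 1] = 77.8 × (1 + 0.0472 × 19.6) / [19.6 × (0.442 × 9.44 − 0.0472) − 1] = 149.8 / 79.86 = 1.876 mg/L.

S ≈ 1.88 mg/L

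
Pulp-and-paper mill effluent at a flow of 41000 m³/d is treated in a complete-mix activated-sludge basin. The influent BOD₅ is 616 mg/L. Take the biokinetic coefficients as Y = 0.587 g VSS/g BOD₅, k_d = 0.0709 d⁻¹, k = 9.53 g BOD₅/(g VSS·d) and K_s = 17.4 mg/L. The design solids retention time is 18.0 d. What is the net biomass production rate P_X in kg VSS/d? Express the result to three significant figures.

P_X ≈ 6510 kg VSS/d

From the Monod/SRT balance for a CMAS, S = K_s·(1+k_d θ_c)/[θ_c·(Y k − k_d) − 1] = 17.4 × (1 + 0.0709 × 18.0) / [18.0 × (0.587 × 9.53 − 0.0709) − 1] = 39.61 / 98.42 = 0.4024 mg/L.
The observed yield is Y_obs = Y/(1 + k_d·θ_c) = 0.587 / (1 + 0.0709 × 18.0) = 0.587 / 2.276 = 0.2579 g VSS per g BOD₅ removed.
ΔS = 616 − 0.402 = 615.6 mg/L, so the substrate removal rate is 41000 × 615.6/1000 = 25240 kg BOD₅/d.
P_X = Y_obs · Q(S₀ − S) = 0.2579 × 25240 = 6509 kg VSS/d.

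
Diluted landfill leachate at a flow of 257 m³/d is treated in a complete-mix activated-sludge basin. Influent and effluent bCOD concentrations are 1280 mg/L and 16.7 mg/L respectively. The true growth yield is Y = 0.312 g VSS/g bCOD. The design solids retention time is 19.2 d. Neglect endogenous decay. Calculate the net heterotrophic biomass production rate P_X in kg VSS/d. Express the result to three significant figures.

P_X ≈ 101 kg VSS/d

Since k_d ≈ 0, Y_obs = Y = 0.312 g VSS/g bCOD.
Q·(S₀ − S) = 257 × (1280 − 16.7) × 10⁻³ = 324.7 kg/d removed.
Biomass produced: P_X = Y_obs·Q·ΔS = 0.3120 × 324.7 ≈ 101.3 kg VSS/d.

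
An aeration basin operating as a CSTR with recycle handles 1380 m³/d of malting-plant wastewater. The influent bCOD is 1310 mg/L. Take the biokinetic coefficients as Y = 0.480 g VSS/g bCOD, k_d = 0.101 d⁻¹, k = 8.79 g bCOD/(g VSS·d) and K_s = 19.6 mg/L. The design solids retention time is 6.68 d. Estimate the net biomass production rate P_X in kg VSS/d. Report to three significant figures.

P_X ≈ 518 kg VSS/d

For a completely mixed reactor with recycle the Lawrence–McCarty relation gives S = K_s·(1 + k_d·θ_c) / [θ_c·(Y·k − k_d) − 1] = 19.6 × (1 + 0.101 × 6.68) / [6.68 × (0.480 × 8.79 − 0.101) − 1] = 32.82 / 26.51 = 1.238 mg/L.
Y_obs = Y / (1 + k_d θ_c) = 0.480 / (1 + 0.101 × 6.68) = 0.480 / 1.675 = 0.2866.
Substrate removed = Q·(S₀ − S) = 1380 m³/d × (1310 − 1.24) g/m³ = 1.81×10^6 g/d = 1806 kg/d.
Net biomass production P_X = Y_obs × Q·(S₀ − S) = 0.2866 × 1806 = 517.7 kg VSS/d.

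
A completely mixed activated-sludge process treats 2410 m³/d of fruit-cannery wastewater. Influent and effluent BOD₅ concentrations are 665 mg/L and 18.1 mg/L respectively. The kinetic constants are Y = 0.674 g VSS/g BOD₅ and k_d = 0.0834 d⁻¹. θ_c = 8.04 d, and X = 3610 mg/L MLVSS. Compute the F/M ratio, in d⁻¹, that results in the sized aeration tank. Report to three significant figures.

F/M ≈ 0.317 d⁻¹

Steady-state biomass mass balance: V·X·(1 + k_d·θ_c) = Y·Q·(S₀ − S)·θ_c, so V = 0.674 × 2410 × (665 − 18.1) × 8.04 / [3610 × (1 + 0.0834 × 8.04)] = 8.45×10^6 / 6031 = 1401 m³.
F/M = Q·S₀ / (V·X) = 2410 × 665 / (1401 × 3610) = 0.3169 g BOD₅·(g VSS·d)⁻¹.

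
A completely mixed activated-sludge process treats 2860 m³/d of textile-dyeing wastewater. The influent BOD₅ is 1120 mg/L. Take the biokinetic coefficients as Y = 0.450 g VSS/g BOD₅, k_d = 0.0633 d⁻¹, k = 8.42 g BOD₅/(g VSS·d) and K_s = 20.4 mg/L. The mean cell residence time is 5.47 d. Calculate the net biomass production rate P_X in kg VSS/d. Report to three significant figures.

For a completely mixed reactor with recycle the Lawrence–McCarty relation gives S = K_s·(1 + k_d·θ_c) / [θ_c·(Y·k − k_d) − 1] = 20.4 × (1 + 0.0633 × 5.47) / [5.47 × (0.450 × 8.42 − 0.0633) − 1] = 27.46 / 19.38 = 1.417 mg/L.
Correct the yield for decay: Y_obs = Y/(1 + k_d θ_c) = 0.450 / (1 + 0.0633 × 5.47) = 0.450 / 1.346 = 0.3343.
Mass of BOD₅ removed per day: Q(S₀ − S) = 2860 × 1119 g/m³ = 3199 kg/d.
P_X = Y_obs · Q(S₀ − S) = 0.3343 × 3199 = 1069 kg VSS/d.

P_X ≈ 1070 kg VSS/d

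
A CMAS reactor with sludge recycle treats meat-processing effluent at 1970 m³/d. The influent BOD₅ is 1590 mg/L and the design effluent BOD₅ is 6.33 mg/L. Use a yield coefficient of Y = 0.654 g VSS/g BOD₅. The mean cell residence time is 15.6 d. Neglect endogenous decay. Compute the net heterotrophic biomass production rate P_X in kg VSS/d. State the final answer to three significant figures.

P_X ≈ 2040 kg VSS/d

Since k_d ≈ 0, Y_obs = Y = 0.654 g VSS/g BOD₅.
Substrate removed = Q·(S₀ − S) = 1970 m³/d × (1590 − 6.33) g/m³ = 3.12×10^6 g/d = 3120 kg/d.
Biomass produced: P_X = Y_obs·Q·ΔS = 0.6540 × 3120 ≈ 2040 kg VSS/d.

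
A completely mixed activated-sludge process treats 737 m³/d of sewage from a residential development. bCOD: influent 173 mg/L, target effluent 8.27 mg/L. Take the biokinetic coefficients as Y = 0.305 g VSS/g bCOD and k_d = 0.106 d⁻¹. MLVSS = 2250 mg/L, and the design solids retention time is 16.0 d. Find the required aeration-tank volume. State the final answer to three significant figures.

V ≈ 97.7 m³

Rearranging the biomass balance for a CMAS with decay, V = Y·Q·ΔS·θ_c / [X·(1+k_d θ_c)] = 0.305 × 737 × (173 − 8.27) × 16.0 / [2250 × (1 + 0.106 × 16.0)] = 5.92×10^5 / 6066 = 97.67 m³.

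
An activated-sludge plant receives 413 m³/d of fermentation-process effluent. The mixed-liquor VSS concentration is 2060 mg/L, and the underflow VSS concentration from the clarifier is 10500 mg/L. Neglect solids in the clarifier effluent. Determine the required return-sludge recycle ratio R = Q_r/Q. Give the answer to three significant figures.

Solids balance on the clarifier gives (1+R)X = R·X_r, so R = X/(X_r − X) = 2060 / (10500 − 2060) = 0.2441.

R ≈ 0.244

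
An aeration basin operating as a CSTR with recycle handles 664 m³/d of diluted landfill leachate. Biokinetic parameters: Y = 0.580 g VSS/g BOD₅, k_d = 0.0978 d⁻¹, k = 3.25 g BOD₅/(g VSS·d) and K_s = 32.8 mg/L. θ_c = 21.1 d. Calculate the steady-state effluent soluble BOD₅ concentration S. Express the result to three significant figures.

S ≈ 2.74 mg/L

For a completely mixed reactor with recycle the Lawrence–McCarty relation gives S = K_s·(1 + k_d·θ_c) / [θ_c·(Y·k − k_d) − 1] = 32.8 × (1 + 0.0978 × 21.1) / [21.1 × (0.580 × 3.25 − 0.0978) − 1] = 100.5 / 36.71 = 2.737 mg/L.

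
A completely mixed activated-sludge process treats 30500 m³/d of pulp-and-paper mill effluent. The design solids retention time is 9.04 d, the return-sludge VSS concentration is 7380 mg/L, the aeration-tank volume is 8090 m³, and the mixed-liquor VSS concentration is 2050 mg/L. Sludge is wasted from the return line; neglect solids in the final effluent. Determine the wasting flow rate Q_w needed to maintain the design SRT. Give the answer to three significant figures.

Q_w ≈ 249 m³/d

Q_w = (V·X)/(θ_c X_r) = 8090 × 2050 / (9.04 × 7380) = 248.6 m³/d.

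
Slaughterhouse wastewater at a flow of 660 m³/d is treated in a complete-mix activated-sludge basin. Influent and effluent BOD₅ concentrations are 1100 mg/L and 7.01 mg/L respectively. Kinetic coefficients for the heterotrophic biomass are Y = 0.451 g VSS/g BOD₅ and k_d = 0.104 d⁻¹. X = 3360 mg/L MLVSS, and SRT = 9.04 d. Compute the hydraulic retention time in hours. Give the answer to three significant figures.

From the SRT design equation V = Y Q (S₀−S) θ_c / [X (1 + k_d θ_c)] = 0.451 × 660 × (1100 − 7.01) × 9.04 / [3360 × (1 + 0.104 × 9.04)] = 2.94×10^6 / 6519 = 451.2 m³.
HRT = V/Q = 451.2 m³ / 660 m³·d⁻¹ = 0.6836 d × 24 = 16.41 h.

τ ≈ 16.4 h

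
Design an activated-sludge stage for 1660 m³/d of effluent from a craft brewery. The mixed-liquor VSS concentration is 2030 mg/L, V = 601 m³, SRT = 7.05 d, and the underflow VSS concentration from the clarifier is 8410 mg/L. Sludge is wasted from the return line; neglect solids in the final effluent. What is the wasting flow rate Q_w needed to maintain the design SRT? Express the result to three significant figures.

Q_w ≈ 20.6 m³/d

Q_w = (V·X)/(θ_c X_r) = 601.0 × 2030 / (7.05 × 8410) = 20.58 m³/d.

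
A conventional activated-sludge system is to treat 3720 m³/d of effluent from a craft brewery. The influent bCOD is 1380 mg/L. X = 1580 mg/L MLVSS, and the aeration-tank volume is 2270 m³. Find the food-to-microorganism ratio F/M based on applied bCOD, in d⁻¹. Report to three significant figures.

F/M = Q·S₀ / (V·X) = 3720 × 1380 / (2270 × 1580) = 1.431 g bCOD·(g VSS·d)⁻¹.

F/M ≈ 1.43 d⁻¹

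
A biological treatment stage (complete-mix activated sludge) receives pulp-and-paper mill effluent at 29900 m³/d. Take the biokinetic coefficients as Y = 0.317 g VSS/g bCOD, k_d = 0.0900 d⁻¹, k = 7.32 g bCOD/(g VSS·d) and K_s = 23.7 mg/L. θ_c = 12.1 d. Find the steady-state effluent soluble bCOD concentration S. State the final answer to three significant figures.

S ≈ 1.91 mg/L

For a completely mixed reactor with recycle the Lawrence–McCarty relation gives S = K_s·(1 + k_d·θ_c) / [θ_c·(Y·k − k_d) − 1] = 23.7 × (1 + 0.0900 × 12.1) / [12.1 × (0.317 × 7.32 − 0.0900) − 1] = 49.51 / 25.99 = 1.905 mg/L.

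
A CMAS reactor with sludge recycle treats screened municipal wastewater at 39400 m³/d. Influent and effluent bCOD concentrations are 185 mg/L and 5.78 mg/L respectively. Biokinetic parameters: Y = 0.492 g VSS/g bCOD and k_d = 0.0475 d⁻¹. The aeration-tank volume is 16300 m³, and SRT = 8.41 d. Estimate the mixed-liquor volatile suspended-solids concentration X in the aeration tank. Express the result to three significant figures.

X = Y·Q·ΔS·θ_c / [V·(1 + k_d θ_c)] = 0.492 × 39400 × (185 − 5.78) × 8.41 / [16300 × (1 + 0.0475 × 8.41)] = 1281 mg/L.

X ≈ 1280 mg/L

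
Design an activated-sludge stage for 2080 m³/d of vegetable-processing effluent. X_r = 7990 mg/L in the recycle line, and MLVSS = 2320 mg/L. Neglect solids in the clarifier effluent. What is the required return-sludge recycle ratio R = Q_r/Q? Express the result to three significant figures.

R = Q_r/Q = X/(X_r − X) = 2320 / (7990 − 2320) = 0.4092.

R ≈ 0.409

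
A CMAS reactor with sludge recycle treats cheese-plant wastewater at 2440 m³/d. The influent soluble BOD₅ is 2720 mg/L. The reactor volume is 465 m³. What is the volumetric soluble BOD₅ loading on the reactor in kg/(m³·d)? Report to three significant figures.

L_v ≈ 14.3 kg soluble BOD₅/(m³·d)

Volumetric loading L_v = Q·S₀ / V = 2440 × 2720 g/m³ / 465.0 m³ = 14273 g/(m³·d) = 14.27 kg soluble BOD₅/(m³·d).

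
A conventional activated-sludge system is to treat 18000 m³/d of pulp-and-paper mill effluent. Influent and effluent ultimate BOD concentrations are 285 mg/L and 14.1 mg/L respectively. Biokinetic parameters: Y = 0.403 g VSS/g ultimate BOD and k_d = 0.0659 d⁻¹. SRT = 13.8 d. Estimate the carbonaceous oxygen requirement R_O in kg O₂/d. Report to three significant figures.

Correct the yield for decay: Y_obs = Y/(1 + k_d θ_c) = 0.403 / (1 + 0.0659 × 13.8) = 0.403 / 1.909 = 0.2111.
Q·(S₀ − S) = 18000 × (285 − 14.1) × 10⁻³ = 4876 kg/d removed.
P_X = Y_obs·Q·(S₀ − S) = 0.2111 × 4876 = 1029 kg VSS/d.
R_O = Q·(S₀ − S) − 1.42·P_X = 4876 − 1.42 × 1029 = 3415 kg O₂/d.

R_O ≈ 3410 kg O₂/d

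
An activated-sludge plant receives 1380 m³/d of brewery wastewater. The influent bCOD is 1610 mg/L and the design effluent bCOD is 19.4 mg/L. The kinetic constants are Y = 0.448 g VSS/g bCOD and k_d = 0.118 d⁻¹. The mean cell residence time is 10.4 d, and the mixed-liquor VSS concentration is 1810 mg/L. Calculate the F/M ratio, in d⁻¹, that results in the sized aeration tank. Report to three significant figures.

F/M ≈ 0.484 d⁻¹

Rearranging the biomass balance for a CMAS with decay, V = Y·Q·ΔS·θ_c / [X·(1+k_d θ_c)] = 0.448 × 1380 × (1610 − 19.4) × 10.4 / [1810 × (1 + 0.118 × 10.4)] = 1.02×10^7 / 4031 = 2537 m³.
Food-to-microorganism ratio F/M = Q S₀ / (V X) = 1380 × 1610 / (2537 × 1810) = 0.4839 d⁻¹.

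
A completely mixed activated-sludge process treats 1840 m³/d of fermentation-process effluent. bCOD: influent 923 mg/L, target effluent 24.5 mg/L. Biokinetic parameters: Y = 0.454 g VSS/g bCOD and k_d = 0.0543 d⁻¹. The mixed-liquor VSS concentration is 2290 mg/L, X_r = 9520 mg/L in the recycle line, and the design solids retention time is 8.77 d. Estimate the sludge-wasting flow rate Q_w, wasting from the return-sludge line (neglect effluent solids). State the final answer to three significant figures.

From the SRT design equation V = Y Q (S₀−S) θ_c / [X (1 + k_d θ_c)] = 0.454 × 1840 × (923 − 24.5) × 8.77 / [2290 × (1 + 0.0543 × 8.77)] = 6.58×10^6 / 3381 = 1947 m³.
Wasting from the return line (neglecting effluent solids): Q_w = V·X / (θ_c·X_r) = 1947 × 2290 / (8.77 × 9520) = 53.41 m³/d.

Q_w ≈ 53.4 m³/d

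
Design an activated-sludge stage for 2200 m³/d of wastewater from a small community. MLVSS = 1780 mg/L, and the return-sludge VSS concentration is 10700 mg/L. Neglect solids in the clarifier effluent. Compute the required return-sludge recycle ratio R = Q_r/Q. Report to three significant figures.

R ≈ 0.200

Mass balance around the secondary clarifier (neglecting effluent solids): R = X / (X_r − X) = 1780 / (10700 − 1780) = 0.1996.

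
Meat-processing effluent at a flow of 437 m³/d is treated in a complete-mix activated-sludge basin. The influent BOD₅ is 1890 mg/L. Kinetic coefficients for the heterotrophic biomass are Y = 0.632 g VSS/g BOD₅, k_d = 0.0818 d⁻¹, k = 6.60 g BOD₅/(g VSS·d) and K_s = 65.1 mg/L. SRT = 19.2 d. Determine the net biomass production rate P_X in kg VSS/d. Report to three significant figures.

From the Monod/SRT balance for a CMAS, S = K_s·(1+k_d θ_c)/[θ_c·(Y k − k_d) − 1] = 65.1 × (1 + 0.0818 × 19.2) / [19.2 × (0.632 × 6.60 − 0.0818) − 1] = 167.3 / 77.52 = 2.159 mg/L.
Correct the yield for decay: Y_obs = Y/(1 + k_d θ_c) = 0.632 / (1 + 0.0818 × 19.2) = 0.632 / 2.571 = 0.2459.
ΔS = 1890 − 2.16 = 1888 mg/L, so the substrate removal rate is 437 × 1888/1000 = 825.0 kg BOD₅/d.
Net biomass production P_X = Y_obs × Q·(S₀ − S) = 0.2459 × 825.0 = 202.8 kg VSS/d.

P_X ≈ 203 kg VSS/d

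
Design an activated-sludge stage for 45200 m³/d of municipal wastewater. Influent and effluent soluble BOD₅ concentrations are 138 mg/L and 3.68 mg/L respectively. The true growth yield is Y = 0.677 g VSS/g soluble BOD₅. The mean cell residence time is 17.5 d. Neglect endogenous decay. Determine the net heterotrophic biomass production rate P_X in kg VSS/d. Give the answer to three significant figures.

With endogenous decay neglected, the observed yield equals the true yield: Y_obs = Y = 0.677 g VSS/g soluble BOD₅.
Q·(S₀ − S) = 45200 × (138 − 3.68) × 10⁻³ = 6071 kg/d removed.
Biomass produced: P_X = Y_obs·Q·ΔS = 0.6770 × 6071 ≈ 4110 kg VSS/d.

P_X ≈ 4110 kg VSS/d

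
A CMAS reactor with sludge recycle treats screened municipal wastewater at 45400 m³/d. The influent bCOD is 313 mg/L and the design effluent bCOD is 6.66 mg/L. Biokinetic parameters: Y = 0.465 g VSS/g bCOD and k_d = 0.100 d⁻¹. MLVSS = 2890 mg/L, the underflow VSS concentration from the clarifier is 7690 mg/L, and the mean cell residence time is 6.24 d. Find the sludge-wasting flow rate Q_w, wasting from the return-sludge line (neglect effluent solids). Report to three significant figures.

From the SRT design equation V = Y Q (S₀−S) θ_c / [X (1 + k_d θ_c)] = 0.465 × 45400 × (313 − 6.66) × 6.24 / [2890 × (1 + 0.100 × 6.24)] = 4.04×10^7 / 4693 = 8598 m³.
θ_c = V·X/(Q_w·X_r) when wasting from the recycle, so Q_w = V·X/(θ_c·X_r) = 8598 × 2890 / (6.24 × 7690) = 517.8 m³/d.

Q_w ≈ 518 m³/d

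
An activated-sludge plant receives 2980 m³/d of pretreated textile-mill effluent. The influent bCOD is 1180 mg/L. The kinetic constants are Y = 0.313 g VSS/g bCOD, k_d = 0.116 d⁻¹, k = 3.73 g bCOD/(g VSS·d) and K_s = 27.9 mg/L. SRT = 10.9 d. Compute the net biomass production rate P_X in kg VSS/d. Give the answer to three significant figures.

From the Monod/SRT balance for a CMAS, S = K_s·(1+k_d θ_c)/[θ_c·(Y k − k_d) − 1] = 27.9 × (1 + 0.116 × 10.9) / [10.9 × (0.313 × 3.73 − 0.116) − 1] = 63.18 / 10.46 = 6.039 mg/L.
Y_obs = Y / (1 + k_d θ_c) = 0.313 / (1 + 0.116 × 10.9) = 0.313 / 2.264 = 0.1382.
Substrate removed = Q·(S₀ − S) = 2980 m³/d × (1180 − 6.04) g/m³ = 3.5×10^6 g/d = 3498 kg/d.
Net biomass production P_X = Y_obs × Q·(S₀ − S) = 0.1382 × 3498 = 483.6 kg VSS/d.

P_X ≈ 484 kg VSS/d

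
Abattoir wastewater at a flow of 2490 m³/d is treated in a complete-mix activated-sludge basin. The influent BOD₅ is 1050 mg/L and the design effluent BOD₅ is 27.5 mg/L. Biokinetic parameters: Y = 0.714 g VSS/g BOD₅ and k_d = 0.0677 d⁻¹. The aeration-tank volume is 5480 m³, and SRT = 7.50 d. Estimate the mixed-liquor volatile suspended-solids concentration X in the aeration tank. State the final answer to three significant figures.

From V·X·(1 + k_d·θ_c) = Y·Q·(S₀ − S)·θ_c: X = 0.714 × 2490 × (1050 − 27.5) × 7.50 / [5480 × (1 + 0.0677 × 7.50)] = 1650 mg/L.

X ≈ 1650 mg/L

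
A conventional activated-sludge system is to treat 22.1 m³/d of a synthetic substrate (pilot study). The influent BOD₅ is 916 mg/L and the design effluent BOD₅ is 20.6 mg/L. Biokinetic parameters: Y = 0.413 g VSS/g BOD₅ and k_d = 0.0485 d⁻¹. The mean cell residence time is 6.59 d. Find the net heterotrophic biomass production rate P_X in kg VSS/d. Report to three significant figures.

The observed yield is Y_obs = Y/(1 + k_d·θ_c) = 0.413 / (1 + 0.0485 × 6.59) = 0.413 / 1.320 = 0.3130 g VSS per g BOD₅ removed.
ΔS = 916 − 20.6 = 895.4 mg/L, so the substrate removal rate is 22.1 × 895.4/1000 = 19.79 kg BOD₅/d.
So the net sludge growth is P_X = 0.3130 × 19.79 = 6.193 kg VSS/d.

P_X ≈ 6.19 kg VSS/d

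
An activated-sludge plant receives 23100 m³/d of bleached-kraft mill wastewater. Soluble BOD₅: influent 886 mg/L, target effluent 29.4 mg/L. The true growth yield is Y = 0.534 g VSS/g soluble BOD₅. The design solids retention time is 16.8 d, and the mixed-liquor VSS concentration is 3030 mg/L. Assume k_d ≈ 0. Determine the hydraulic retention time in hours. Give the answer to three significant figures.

τ ≈ 60.9 h

With k_d = 0 the design equation reduces to V = Y Q (S₀−S) θ_c / X = 0.534 × 23100 × (886 − 29.4) × 16.8 / 3030 = 58587 m³.
τ = V/Q = 58587/23100 = 2.536 d, or 60.87 h.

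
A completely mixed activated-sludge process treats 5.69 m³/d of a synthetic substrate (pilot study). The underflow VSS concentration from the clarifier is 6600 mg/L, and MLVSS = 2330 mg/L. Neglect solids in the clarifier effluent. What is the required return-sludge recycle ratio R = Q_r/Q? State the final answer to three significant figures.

R = Q_r/Q = X/(X_r − X) = 2330 / (6600 − 2330) = 0.5457.

R ≈ 0.546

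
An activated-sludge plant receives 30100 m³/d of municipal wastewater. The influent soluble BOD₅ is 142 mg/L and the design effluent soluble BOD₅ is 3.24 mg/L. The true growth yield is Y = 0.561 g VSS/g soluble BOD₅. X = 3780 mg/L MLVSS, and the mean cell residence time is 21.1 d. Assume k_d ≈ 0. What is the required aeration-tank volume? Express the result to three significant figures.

Biomass mass balance (decay neglected): V·X = Y·Q·(S₀ − S)·θ_c, so V = 0.561 × 30100 × (142 − 3.24) × 21.1 / 3780 = 13079 m³.

V ≈ 13100 m³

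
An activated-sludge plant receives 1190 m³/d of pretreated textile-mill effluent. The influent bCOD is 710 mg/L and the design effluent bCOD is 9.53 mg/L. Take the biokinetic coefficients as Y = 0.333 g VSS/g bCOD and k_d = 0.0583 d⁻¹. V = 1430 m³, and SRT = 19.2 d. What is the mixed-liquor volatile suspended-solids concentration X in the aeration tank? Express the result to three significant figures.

From V·X·(1 + k_d·θ_c) = Y·Q·(S₀ − S)·θ_c: X = 0.333 × 1190 × (710 − 9.53) × 19.2 / [1430 × (1 + 0.0583 × 19.2)] = 1758 mg/L.

X ≈ 1760 mg/L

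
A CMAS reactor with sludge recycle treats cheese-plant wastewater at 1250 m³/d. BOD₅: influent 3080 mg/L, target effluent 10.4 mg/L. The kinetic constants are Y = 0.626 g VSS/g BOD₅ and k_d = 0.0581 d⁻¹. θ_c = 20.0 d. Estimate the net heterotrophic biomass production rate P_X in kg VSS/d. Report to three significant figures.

P_X ≈ 1110 kg VSS/d

Correct the yield for decay: Y_obs = Y/(1 + k_d θ_c) = 0.626 / (1 + 0.0581 × 20.0) = 0.626 / 2.162 = 0.2895.
Mass of BOD₅ removed per day: Q(S₀ − S) = 1250 × 3070 g/m³ = 3837 kg/d.
Net biomass production P_X = Y_obs × Q·(S₀ − S) = 0.2895 × 3837 = 1111 kg VSS/d.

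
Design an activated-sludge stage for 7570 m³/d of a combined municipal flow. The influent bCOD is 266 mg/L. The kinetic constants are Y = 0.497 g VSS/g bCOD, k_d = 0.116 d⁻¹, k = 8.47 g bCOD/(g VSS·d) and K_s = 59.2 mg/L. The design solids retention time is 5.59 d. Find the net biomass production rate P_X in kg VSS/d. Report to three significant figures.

P_X ≈ 597 kg VSS/d

From the Monod/SRT balance for a CMAS, S = K_s·(1+k_d θ_c)/[θ_c·(Y k − k_d) − 1] = 59.2 × (1 + 0.116 × 5.59) / [5.59 × (0.497 × 8.47 − 0.116) − 1] = 97.59 / 21.88 = 4.459 mg/L.
The observed yield is Y_obs = Y/(1 + k_d·θ_c) = 0.497 / (1 + 0.116 × 5.59) = 0.497 / 1.648 = 0.3015 g VSS per g bCOD removed.
Substrate removed = Q·(S₀ − S) = 7570 m³/d × (266 − 4.46) g/m³ = 1.98×10^6 g/d = 1980 kg/d.
Net biomass production P_X = Y_obs × Q·(S₀ − S) = 0.3015 × 1980 = 596.9 kg VSS/d.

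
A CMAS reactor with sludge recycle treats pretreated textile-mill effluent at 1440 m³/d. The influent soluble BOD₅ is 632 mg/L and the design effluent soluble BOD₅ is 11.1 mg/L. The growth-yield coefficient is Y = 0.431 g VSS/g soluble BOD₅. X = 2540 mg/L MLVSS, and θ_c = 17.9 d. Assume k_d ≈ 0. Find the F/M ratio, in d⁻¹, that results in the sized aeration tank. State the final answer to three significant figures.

F/M ≈ 0.132 d⁻¹

Biomass mass balance (decay neglected): V·X = Y·Q·(S₀ − S)·θ_c, so V = 0.431 × 1440 × (632 − 11.1) × 17.9 / 2540 = 2716 m³.
Food-to-microorganism ratio F/M = Q S₀ / (V X) = 1440 × 632 / (2716 × 2540) = 0.1319 d⁻¹.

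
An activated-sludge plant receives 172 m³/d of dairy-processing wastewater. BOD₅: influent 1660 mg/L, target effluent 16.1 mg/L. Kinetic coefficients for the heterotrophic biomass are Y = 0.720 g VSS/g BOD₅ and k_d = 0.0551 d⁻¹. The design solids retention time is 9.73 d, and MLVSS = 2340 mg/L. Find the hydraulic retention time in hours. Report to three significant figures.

Rearranging the biomass balance for a CMAS with decay, V = Y·Q·ΔS·θ_c / [X·(1+k_d θ_c)] = 0.720 × 172 × (1660 − 16.1) × 9.73 / [2340 × (1 + 0.0551 × 9.73)] = 1.98×10^6 / 3595 = 551.1 m³.
τ = V/Q = 551.1/172 = 3.204 d, or 76.89 h.

τ ≈ 76.9 h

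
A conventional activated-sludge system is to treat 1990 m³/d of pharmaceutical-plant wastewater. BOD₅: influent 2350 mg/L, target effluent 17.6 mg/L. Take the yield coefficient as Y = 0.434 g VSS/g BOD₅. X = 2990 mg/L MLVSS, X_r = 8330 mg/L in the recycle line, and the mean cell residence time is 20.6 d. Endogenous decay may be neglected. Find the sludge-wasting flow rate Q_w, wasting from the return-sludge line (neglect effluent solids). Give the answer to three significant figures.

With k_d = 0 the design equation reduces to V = Y Q (S₀−S) θ_c / X = 0.434 × 1990 × (2350 − 17.6) × 20.6 / 2990 = 13878 m³.
Q_w = (V·X)/(θ_c X_r) = 13878 × 2990 / (20.6 × 8330) = 241.8 m³/d.

Q_w ≈ 242 m³/d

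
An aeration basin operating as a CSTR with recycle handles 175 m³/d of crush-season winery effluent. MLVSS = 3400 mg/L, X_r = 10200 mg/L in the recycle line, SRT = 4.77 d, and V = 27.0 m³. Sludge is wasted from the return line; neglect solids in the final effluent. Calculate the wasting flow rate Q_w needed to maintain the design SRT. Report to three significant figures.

Q_w = (V·X)/(θ_c X_r) = 27.00 × 3400 / (4.77 × 10200) = 1.887 m³/d.

Q_w ≈ 1.89 m³/d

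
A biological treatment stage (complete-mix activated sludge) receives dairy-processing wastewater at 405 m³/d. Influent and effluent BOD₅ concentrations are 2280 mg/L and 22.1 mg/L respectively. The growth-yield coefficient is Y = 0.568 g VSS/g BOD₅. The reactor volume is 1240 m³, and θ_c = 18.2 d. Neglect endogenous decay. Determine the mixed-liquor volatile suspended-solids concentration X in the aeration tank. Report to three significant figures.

X ≈ 7620 mg/L

Without decay, X = Y Q (S₀−S) θ_c / V = 0.568 × 405 × (2280 − 22.1) × 18.2 / 1240 = 7624 mg/L.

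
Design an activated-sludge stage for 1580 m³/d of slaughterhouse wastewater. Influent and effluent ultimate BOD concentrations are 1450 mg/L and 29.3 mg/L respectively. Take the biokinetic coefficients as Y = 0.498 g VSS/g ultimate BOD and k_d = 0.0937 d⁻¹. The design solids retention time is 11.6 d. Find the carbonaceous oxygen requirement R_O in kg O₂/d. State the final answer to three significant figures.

Y_obs = Y / (1 + k_d θ_c) = 0.498 / (1 + 0.0937 × 11.6) = 0.498 / 2.087 = 0.2386.
ΔS = 1450 − 29.3 = 1421 mg/L, so the substrate removal rate is 1580 × 1421/1000 = 2245 kg ultimate BOD/d.
Biomass synthesised: P_X = Y_obs × 2245 = 535.7 kg VSS/d.
R_O = Q·ΔS − 1.42 P_X = 2245 − 760.6 = 1484 kg O₂/d.

R_O ≈ 1480 kg O₂/d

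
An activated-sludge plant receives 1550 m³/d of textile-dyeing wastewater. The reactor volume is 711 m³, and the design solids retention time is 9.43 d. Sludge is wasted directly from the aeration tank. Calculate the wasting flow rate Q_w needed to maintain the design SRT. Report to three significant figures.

With mixed-liquor wasting, θ_c = V/Q_w, so Q_w = V/θ_c = 711.0/9.43 = 75.40 m³/d.

Q_w ≈ 75.4 m³/d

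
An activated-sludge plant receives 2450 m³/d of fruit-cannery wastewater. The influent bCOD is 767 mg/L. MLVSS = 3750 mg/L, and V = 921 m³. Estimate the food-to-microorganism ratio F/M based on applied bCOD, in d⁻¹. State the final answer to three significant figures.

F/M ≈ 0.544 d⁻¹

F/M = Q·S₀ / (V·X) = 2450 × 767 / (921.0 × 3750) = 0.5441 g bCOD·(g VSS·d)⁻¹.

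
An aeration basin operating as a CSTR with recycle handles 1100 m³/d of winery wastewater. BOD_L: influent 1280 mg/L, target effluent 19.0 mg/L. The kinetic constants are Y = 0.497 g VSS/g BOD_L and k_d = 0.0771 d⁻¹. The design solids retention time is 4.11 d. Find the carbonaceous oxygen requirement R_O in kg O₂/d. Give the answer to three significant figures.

The observed yield is Y_obs = Y/(1 + k_d·θ_c) = 0.497 / (1 + 0.0771 × 4.11) = 0.497 / 1.317 = 0.3774 g VSS per g BOD_L removed.
Mass of BOD_L removed per day: Q(S₀ − S) = 1100 × 1261 g/m³ = 1387 kg/d.
P_X = Y_obs·Q·(S₀ − S) = 0.3774 × 1387 = 523.5 kg VSS/d.
R_O = Q·(S₀ − S) − 1.42·P_X = 1387 − 1.42 × 523.5 = 643.7 kg O₂/d.

R_O ≈ 644 kg O₂/d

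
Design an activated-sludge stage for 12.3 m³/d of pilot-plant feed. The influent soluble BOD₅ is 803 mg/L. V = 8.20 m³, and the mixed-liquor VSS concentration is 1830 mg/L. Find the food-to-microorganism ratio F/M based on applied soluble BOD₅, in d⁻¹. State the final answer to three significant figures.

F/M = Q·S₀ / (V·X) = 12.3 × 803 / (8.200 × 1830) = 0.6582 g soluble BOD₅·(g VSS·d)⁻¹.

F/M ≈ 0.658 d⁻¹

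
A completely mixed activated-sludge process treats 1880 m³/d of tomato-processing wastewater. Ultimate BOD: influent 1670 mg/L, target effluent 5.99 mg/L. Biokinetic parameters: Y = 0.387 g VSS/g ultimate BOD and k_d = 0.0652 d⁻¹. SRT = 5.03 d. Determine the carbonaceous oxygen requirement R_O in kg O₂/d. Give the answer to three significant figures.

Correct the yield for decay: Y_obs = Y/(1 + k_d θ_c) = 0.387 / (1 + 0.0652 × 5.03) = 0.387 / 1.328 = 0.2914.
Mass of ultimate BOD removed per day: Q(S₀ − S) = 1880 × 1664 g/m³ = 3128 kg/d.
Biomass synthesised: P_X = Y_obs × 3128 = 911.7 kg VSS/d.
Carbonaceous O₂ demand = substrate oxidised − cell-mass equivalent = 3128 − 1.42 × 911.7 = 1834 kg O₂/d.

R_O ≈ 1830 kg O₂/d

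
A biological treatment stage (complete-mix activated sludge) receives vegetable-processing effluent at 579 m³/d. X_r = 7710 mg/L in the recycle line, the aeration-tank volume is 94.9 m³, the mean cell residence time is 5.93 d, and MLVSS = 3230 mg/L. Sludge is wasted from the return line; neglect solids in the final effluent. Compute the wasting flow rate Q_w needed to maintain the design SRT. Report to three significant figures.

Wasting from the return line (neglecting effluent solids): Q_w = V·X / (θ_c·X_r) = 94.90 × 3230 / (5.93 × 7710) = 6.704 m³/d.

Q_w ≈ 6.70 m³/d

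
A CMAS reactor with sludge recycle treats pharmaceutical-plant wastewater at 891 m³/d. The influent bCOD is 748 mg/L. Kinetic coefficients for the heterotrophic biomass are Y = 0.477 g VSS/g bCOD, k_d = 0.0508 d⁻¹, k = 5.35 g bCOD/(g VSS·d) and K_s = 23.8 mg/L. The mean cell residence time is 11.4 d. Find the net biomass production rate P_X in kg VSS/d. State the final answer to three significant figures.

From the Monod/SRT balance for a CMAS, S = K_s·(1+k_d θ_c)/[θ_c·(Y k − k_d) − 1] = 23.8 × (1 + 0.0508 × 11.4) / [11.4 × (0.477 × 5.35 − 0.0508) − 1] = 37.58 / 27.51 = 1.366 mg/L.
Correct the yield for decay: Y_obs = Y/(1 + k_d θ_c) = 0.477 / (1 + 0.0508 × 11.4) = 0.477 / 1.579 = 0.3021.
ΔS = 748 − 1.37 = 746.6 mg/L, so the substrate removal rate is 891 × 746.6/1000 = 665.2 kg bCOD/d.
P_X = Y_obs · Q(S₀ − S) = 0.3021 × 665.2 = 200.9 kg VSS/d.

P_X ≈ 201 kg VSS/d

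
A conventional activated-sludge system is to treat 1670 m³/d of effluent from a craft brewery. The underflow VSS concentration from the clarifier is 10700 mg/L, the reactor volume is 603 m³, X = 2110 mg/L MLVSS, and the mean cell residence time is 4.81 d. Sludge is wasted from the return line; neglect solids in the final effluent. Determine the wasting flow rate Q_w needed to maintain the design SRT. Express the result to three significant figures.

Q_w ≈ 24.7 m³/d

Q_w = (V·X)/(θ_c X_r) = 603.0 × 2110 / (4.81 × 10700) = 24.72 m³/d.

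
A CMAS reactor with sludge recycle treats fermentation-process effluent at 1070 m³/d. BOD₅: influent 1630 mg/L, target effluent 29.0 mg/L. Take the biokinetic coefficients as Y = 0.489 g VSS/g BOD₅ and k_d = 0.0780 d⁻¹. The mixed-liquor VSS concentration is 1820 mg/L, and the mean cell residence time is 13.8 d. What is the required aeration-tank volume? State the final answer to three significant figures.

V ≈ 3060 m³

Steady-state biomass mass balance: V·X·(1 + k_d·θ_c) = Y·Q·(S₀ − S)·θ_c, so V = 0.489 × 1070 × (1630 − 29.0) × 13.8 / [1820 × (1 + 0.0780 × 13.8)] = 1.16×10^7 / 3779 = 3059 m³.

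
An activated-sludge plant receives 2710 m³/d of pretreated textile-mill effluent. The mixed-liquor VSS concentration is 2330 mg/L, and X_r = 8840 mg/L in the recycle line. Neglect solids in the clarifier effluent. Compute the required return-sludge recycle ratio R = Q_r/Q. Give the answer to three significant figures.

Solids balance on the clarifier gives (1+R)X = R·X_r, so R = X/(X_r − X) = 2330 / (8840 − 2330) = 0.3579.

R ≈ 0.358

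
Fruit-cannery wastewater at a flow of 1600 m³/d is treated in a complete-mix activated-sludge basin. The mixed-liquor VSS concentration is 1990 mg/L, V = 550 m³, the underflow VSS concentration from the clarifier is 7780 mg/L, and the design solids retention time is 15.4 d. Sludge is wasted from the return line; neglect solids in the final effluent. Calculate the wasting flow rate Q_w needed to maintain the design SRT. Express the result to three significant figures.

Wasting from the return line (neglecting effluent solids): Q_w = V·X / (θ_c·X_r) = 550.0 × 1990 / (15.4 × 7780) = 9.135 m³/d.

Q_w ≈ 9.14 m³/d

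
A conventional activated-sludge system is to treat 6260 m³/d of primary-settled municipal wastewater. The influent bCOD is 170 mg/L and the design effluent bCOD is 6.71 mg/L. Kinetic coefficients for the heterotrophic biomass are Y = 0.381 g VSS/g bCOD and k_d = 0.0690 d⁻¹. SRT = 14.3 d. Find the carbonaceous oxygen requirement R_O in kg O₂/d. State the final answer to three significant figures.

Observed yield with endogenous decay: Y_obs = Y / (1 + k_d·θ_c) = 0.381 / (1 + 0.0690 × 14.3) = 0.381 / 1.987 = 0.1918 g VSS/g bCOD.
Q·(S₀ − S) = 6260 × (170 − 6.71) × 10⁻³ = 1022 kg/d removed.
P_X = Y_obs·Q·(S₀ − S) = 0.1918 × 1022 = 196.0 kg VSS/d.
R_O = Q·ΔS − 1.42 P_X = 1022 − 278.4 = 743.8 kg O₂/d.

R_O ≈ 744 kg O₂/d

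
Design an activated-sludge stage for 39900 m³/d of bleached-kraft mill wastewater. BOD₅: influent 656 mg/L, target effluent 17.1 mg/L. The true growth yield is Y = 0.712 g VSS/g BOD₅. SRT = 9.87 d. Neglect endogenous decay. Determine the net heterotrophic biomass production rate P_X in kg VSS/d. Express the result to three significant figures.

No decay correction is needed, so Y_obs = Y = 0.712.
Substrate removed = Q·(S₀ − S) = 39900 m³/d × (656 − 17.1) g/m³ = 2.55×10^7 g/d = 25492 kg/d.
So the net sludge growth is P_X = 0.7120 × 25492 = 18150 kg VSS/d.

P_X ≈ 18200 kg VSS/d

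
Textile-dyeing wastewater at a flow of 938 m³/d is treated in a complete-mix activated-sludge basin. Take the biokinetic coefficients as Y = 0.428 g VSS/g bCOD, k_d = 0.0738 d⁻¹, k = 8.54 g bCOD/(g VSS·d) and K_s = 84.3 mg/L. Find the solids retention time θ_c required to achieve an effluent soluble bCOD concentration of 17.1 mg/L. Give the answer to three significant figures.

Specific growth rate at S = 17.1 mg/L: μ = YkS/(K_s+S) = 0.428·8.54·17.1/(84.3+17.1) = 0.6164 d⁻¹.
θ_c = 1/(μ − k_d) = 1/(0.6164 − 0.0738) = 1/0.5426 = 1.843 d.

θ_c ≈ 1.84 d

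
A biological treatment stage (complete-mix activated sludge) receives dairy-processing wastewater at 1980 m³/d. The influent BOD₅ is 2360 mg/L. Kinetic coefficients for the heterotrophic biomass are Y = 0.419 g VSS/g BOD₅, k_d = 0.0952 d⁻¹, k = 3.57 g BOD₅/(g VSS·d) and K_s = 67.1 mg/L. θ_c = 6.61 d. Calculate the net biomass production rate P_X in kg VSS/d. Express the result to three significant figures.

P_X ≈ 1190 kg VSS/d

Effluent substrate depends only on kinetics and SRT: S = K_s(1 + k_d θ_c) / [θ_c(Yk − k_d) − 1] = 67.1 × (1 + 0.0952 × 6.61) / [6.61 × (0.419 × 3.57 − 0.0952) − 1] = 109.3 / 8.258 = 13.24 mg/L.
Correct the yield for decay: Y_obs = Y/(1 + k_d θ_c) = 0.419 / (1 + 0.0952 × 6.61) = 0.419 / 1.629 = 0.2572.
Mass of BOD₅ removed per day: Q(S₀ − S) = 1980 × 2347 g/m³ = 4647 kg/d.
P_X = Y_obs · Q(S₀ − S) = 0.2572 × 4647 = 1195 kg VSS/d.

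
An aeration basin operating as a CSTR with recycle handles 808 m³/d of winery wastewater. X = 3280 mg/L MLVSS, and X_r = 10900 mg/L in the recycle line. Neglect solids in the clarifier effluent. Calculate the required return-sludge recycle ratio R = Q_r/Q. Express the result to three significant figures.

R ≈ 0.430

R = Q_r/Q = X/(X_r − X) = 3280 / (10900 − 3280) = 0.4304.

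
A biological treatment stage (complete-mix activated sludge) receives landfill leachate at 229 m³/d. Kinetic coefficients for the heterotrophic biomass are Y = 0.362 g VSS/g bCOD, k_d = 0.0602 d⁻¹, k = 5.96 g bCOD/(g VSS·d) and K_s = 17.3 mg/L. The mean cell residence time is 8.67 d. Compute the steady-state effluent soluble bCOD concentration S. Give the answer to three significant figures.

Effluent substrate depends only on kinetics and SRT: S = K_s(1 + k_d θ_c) / [θ_c(Yk − k_d) − 1] = 17.3 × (1 + 0.0602 × 8.67) / [8.67 × (0.362 × 5.96 − 0.0602) − 1] = 26.33 / 17.18 = 1.532 mg/L.

S ≈ 1.53 mg/L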